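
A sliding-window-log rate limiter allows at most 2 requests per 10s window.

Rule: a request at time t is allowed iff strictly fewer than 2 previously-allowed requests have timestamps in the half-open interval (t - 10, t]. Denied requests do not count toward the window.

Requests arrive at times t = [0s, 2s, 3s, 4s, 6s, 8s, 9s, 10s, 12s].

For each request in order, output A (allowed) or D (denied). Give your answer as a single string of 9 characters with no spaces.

Answer: AADDDDDAA

Derivation:
Tracking allowed requests in the window:
  req#1 t=0s: ALLOW
  req#2 t=2s: ALLOW
  req#3 t=3s: DENY
  req#4 t=4s: DENY
  req#5 t=6s: DENY
  req#6 t=8s: DENY
  req#7 t=9s: DENY
  req#8 t=10s: ALLOW
  req#9 t=12s: ALLOW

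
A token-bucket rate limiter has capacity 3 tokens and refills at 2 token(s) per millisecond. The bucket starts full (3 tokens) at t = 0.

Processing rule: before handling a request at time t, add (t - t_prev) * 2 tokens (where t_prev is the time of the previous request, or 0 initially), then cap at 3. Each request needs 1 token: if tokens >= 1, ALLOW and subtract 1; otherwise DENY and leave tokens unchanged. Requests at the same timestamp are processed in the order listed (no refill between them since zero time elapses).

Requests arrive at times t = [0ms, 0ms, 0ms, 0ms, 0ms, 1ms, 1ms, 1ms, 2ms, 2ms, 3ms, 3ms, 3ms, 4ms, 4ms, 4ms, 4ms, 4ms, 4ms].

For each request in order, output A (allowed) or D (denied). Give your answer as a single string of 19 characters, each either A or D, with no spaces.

Answer: AAADDAADAAAADAADDDD

Derivation:
Simulating step by step:
  req#1 t=0ms: ALLOW
  req#2 t=0ms: ALLOW
  req#3 t=0ms: ALLOW
  req#4 t=0ms: DENY
  req#5 t=0ms: DENY
  req#6 t=1ms: ALLOW
  req#7 t=1ms: ALLOW
  req#8 t=1ms: DENY
  req#9 t=2ms: ALLOW
  req#10 t=2ms: ALLOW
  req#11 t=3ms: ALLOW
  req#12 t=3ms: ALLOW
  req#13 t=3ms: DENY
  req#14 t=4ms: ALLOW
  req#15 t=4ms: ALLOW
  req#16 t=4ms: DENY
  req#17 t=4ms: DENY
  req#18 t=4ms: DENY
  req#19 t=4ms: DENY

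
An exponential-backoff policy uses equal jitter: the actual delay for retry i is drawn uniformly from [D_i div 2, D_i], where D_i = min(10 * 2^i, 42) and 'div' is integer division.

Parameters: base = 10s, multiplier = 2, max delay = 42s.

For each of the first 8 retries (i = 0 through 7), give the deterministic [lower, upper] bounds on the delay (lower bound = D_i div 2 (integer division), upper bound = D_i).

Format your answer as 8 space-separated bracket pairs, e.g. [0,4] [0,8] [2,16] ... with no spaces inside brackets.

Answer: [5,10] [10,20] [20,40] [21,42] [21,42] [21,42] [21,42] [21,42]

Derivation:
Computing bounds per retry:
  i=0: D_i=min(10*2^0,42)=10, bounds=[5,10]
  i=1: D_i=min(10*2^1,42)=20, bounds=[10,20]
  i=2: D_i=min(10*2^2,42)=40, bounds=[20,40]
  i=3: D_i=min(10*2^3,42)=42, bounds=[21,42]
  i=4: D_i=min(10*2^4,42)=42, bounds=[21,42]
  i=5: D_i=min(10*2^5,42)=42, bounds=[21,42]
  i=6: D_i=min(10*2^6,42)=42, bounds=[21,42]
  i=7: D_i=min(10*2^7,42)=42, bounds=[21,42]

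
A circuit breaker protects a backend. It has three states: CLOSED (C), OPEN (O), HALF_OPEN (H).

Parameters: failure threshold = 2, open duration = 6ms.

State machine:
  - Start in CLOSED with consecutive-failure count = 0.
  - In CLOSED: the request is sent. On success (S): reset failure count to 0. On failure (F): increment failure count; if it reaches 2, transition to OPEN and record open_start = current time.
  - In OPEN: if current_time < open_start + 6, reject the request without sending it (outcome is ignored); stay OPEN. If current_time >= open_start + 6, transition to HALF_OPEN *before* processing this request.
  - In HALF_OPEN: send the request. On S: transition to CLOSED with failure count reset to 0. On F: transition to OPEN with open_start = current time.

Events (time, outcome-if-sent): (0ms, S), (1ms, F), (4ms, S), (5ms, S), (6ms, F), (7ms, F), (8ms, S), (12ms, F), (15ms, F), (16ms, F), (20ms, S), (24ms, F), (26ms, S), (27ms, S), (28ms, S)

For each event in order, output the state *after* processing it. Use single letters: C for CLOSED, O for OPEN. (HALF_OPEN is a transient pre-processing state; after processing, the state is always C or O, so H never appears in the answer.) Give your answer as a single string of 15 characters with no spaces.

Answer: CCCCCOOOOOOOOOO

Derivation:
State after each event:
  event#1 t=0ms outcome=S: state=CLOSED
  event#2 t=1ms outcome=F: state=CLOSED
  event#3 t=4ms outcome=S: state=CLOSED
  event#4 t=5ms outcome=S: state=CLOSED
  event#5 t=6ms outcome=F: state=CLOSED
  event#6 t=7ms outcome=F: state=OPEN
  event#7 t=8ms outcome=S: state=OPEN
  event#8 t=12ms outcome=F: state=OPEN
  event#9 t=15ms outcome=F: state=OPEN
  event#10 t=16ms outcome=F: state=OPEN
  event#11 t=20ms outcome=S: state=OPEN
  event#12 t=24ms outcome=F: state=OPEN
  event#13 t=26ms outcome=S: state=OPEN
  event#14 t=27ms outcome=S: state=OPEN
  event#15 t=28ms outcome=S: state=OPEN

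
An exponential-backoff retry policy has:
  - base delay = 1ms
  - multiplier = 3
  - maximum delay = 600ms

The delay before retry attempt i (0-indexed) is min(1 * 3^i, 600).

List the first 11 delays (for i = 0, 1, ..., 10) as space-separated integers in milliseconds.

Answer: 1 3 9 27 81 243 600 600 600 600 600

Derivation:
Computing each delay:
  i=0: min(1*3^0, 600) = 1
  i=1: min(1*3^1, 600) = 3
  i=2: min(1*3^2, 600) = 9
  i=3: min(1*3^3, 600) = 27
  i=4: min(1*3^4, 600) = 81
  i=5: min(1*3^5, 600) = 243
  i=6: min(1*3^6, 600) = 600
  i=7: min(1*3^7, 600) = 600
  i=8: min(1*3^8, 600) = 600
  i=9: min(1*3^9, 600) = 600
  i=10: min(1*3^10, 600) = 600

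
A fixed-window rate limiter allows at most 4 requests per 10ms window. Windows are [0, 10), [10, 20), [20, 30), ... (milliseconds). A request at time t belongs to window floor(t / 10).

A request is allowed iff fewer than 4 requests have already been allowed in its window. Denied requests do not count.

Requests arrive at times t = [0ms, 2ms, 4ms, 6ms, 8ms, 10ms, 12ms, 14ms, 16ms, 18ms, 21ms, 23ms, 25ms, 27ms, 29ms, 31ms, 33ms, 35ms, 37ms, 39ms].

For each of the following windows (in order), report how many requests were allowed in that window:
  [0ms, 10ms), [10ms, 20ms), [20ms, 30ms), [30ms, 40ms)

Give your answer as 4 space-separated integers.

Processing requests:
  req#1 t=0ms (window 0): ALLOW
  req#2 t=2ms (window 0): ALLOW
  req#3 t=4ms (window 0): ALLOW
  req#4 t=6ms (window 0): ALLOW
  req#5 t=8ms (window 0): DENY
  req#6 t=10ms (window 1): ALLOW
  req#7 t=12ms (window 1): ALLOW
  req#8 t=14ms (window 1): ALLOW
  req#9 t=16ms (window 1): ALLOW
  req#10 t=18ms (window 1): DENY
  req#11 t=21ms (window 2): ALLOW
  req#12 t=23ms (window 2): ALLOW
  req#13 t=25ms (window 2): ALLOW
  req#14 t=27ms (window 2): ALLOW
  req#15 t=29ms (window 2): DENY
  req#16 t=31ms (window 3): ALLOW
  req#17 t=33ms (window 3): ALLOW
  req#18 t=35ms (window 3): ALLOW
  req#19 t=37ms (window 3): ALLOW
  req#20 t=39ms (window 3): DENY

Allowed counts by window: 4 4 4 4

Answer: 4 4 4 4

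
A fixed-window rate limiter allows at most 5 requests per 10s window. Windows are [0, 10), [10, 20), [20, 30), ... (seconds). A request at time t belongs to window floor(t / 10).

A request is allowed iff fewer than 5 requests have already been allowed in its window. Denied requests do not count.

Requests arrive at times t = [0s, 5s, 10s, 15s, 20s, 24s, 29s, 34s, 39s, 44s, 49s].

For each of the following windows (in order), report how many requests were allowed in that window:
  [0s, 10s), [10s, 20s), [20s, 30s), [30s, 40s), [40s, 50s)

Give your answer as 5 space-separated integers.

Answer: 2 2 3 2 2

Derivation:
Processing requests:
  req#1 t=0s (window 0): ALLOW
  req#2 t=5s (window 0): ALLOW
  req#3 t=10s (window 1): ALLOW
  req#4 t=15s (window 1): ALLOW
  req#5 t=20s (window 2): ALLOW
  req#6 t=24s (window 2): ALLOW
  req#7 t=29s (window 2): ALLOW
  req#8 t=34s (window 3): ALLOW
  req#9 t=39s (window 3): ALLOW
  req#10 t=44s (window 4): ALLOW
  req#11 t=49s (window 4): ALLOW

Allowed counts by window: 2 2 3 2 2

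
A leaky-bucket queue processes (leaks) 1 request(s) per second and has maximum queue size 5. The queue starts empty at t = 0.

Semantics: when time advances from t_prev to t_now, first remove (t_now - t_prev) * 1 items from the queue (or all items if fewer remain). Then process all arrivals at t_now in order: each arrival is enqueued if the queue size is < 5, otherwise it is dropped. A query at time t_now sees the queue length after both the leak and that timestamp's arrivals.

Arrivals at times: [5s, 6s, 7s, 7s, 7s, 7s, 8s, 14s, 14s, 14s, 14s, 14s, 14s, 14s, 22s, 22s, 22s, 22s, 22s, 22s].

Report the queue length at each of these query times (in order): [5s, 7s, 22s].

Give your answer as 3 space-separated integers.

Answer: 1 4 5

Derivation:
Queue lengths at query times:
  query t=5s: backlog = 1
  query t=7s: backlog = 4
  query t=22s: backlog = 5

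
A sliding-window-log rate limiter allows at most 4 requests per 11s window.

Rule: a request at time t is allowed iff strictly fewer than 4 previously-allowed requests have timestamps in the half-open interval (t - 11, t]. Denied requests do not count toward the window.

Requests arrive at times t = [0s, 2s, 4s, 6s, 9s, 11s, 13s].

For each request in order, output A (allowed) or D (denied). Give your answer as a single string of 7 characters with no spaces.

Answer: AAAADAA

Derivation:
Tracking allowed requests in the window:
  req#1 t=0s: ALLOW
  req#2 t=2s: ALLOW
  req#3 t=4s: ALLOW
  req#4 t=6s: ALLOW
  req#5 t=9s: DENY
  req#6 t=11s: ALLOW
  req#7 t=13s: ALLOW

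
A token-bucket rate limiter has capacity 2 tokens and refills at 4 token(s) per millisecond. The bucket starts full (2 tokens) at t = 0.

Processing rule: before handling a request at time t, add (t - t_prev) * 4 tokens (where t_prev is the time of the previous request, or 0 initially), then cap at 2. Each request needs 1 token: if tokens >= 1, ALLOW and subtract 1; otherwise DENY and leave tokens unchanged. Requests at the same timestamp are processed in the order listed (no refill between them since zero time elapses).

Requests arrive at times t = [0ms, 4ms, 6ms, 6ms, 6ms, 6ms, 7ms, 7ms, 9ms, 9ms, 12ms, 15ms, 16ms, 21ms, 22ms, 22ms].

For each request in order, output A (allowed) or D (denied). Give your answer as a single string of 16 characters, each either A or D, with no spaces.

Simulating step by step:
  req#1 t=0ms: ALLOW
  req#2 t=4ms: ALLOW
  req#3 t=6ms: ALLOW
  req#4 t=6ms: ALLOW
  req#5 t=6ms: DENY
  req#6 t=6ms: DENY
  req#7 t=7ms: ALLOW
  req#8 t=7ms: ALLOW
  req#9 t=9ms: ALLOW
  req#10 t=9ms: ALLOW
  req#11 t=12ms: ALLOW
  req#12 t=15ms: ALLOW
  req#13 t=16ms: ALLOW
  req#14 t=21ms: ALLOW
  req#15 t=22ms: ALLOW
  req#16 t=22ms: ALLOW

Answer: AAAADDAAAAAAAAAA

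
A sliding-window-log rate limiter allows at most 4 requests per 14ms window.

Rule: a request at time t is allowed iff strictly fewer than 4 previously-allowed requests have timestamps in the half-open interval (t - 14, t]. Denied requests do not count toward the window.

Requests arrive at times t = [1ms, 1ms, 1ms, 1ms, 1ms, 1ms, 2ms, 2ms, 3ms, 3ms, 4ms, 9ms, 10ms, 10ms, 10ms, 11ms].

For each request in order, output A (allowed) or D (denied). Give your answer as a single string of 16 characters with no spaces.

Answer: AAAADDDDDDDDDDDD

Derivation:
Tracking allowed requests in the window:
  req#1 t=1ms: ALLOW
  req#2 t=1ms: ALLOW
  req#3 t=1ms: ALLOW
  req#4 t=1ms: ALLOW
  req#5 t=1ms: DENY
  req#6 t=1ms: DENY
  req#7 t=2ms: DENY
  req#8 t=2ms: DENY
  req#9 t=3ms: DENY
  req#10 t=3ms: DENY
  req#11 t=4ms: DENY
  req#12 t=9ms: DENY
  req#13 t=10ms: DENY
  req#14 t=10ms: DENY
  req#15 t=10ms: DENY
  req#16 t=11ms: DENY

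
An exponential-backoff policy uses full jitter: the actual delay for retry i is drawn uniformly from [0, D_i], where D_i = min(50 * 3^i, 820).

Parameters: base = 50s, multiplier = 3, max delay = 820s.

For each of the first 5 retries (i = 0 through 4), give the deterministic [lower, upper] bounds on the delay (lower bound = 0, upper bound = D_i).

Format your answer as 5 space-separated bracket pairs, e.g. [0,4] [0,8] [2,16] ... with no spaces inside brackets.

Computing bounds per retry:
  i=0: D_i=min(50*3^0,820)=50, bounds=[0,50]
  i=1: D_i=min(50*3^1,820)=150, bounds=[0,150]
  i=2: D_i=min(50*3^2,820)=450, bounds=[0,450]
  i=3: D_i=min(50*3^3,820)=820, bounds=[0,820]
  i=4: D_i=min(50*3^4,820)=820, bounds=[0,820]

Answer: [0,50] [0,150] [0,450] [0,820] [0,820]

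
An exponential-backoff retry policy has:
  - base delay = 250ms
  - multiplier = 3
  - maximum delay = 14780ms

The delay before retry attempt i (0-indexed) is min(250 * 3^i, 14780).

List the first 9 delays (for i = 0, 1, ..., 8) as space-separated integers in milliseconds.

Computing each delay:
  i=0: min(250*3^0, 14780) = 250
  i=1: min(250*3^1, 14780) = 750
  i=2: min(250*3^2, 14780) = 2250
  i=3: min(250*3^3, 14780) = 6750
  i=4: min(250*3^4, 14780) = 14780
  i=5: min(250*3^5, 14780) = 14780
  i=6: min(250*3^6, 14780) = 14780
  i=7: min(250*3^7, 14780) = 14780
  i=8: min(250*3^8, 14780) = 14780

Answer: 250 750 2250 6750 14780 14780 14780 14780 14780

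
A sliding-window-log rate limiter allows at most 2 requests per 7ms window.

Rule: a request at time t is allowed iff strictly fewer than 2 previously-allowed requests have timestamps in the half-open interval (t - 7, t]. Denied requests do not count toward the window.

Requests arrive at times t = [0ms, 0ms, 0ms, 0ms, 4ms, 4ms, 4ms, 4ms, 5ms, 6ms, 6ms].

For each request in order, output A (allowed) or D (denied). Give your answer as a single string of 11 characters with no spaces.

Answer: AADDDDDDDDD

Derivation:
Tracking allowed requests in the window:
  req#1 t=0ms: ALLOW
  req#2 t=0ms: ALLOW
  req#3 t=0ms: DENY
  req#4 t=0ms: DENY
  req#5 t=4ms: DENY
  req#6 t=4ms: DENY
  req#7 t=4ms: DENY
  req#8 t=4ms: DENY
  req#9 t=5ms: DENY
  req#10 t=6ms: DENY
  req#11 t=6ms: DENY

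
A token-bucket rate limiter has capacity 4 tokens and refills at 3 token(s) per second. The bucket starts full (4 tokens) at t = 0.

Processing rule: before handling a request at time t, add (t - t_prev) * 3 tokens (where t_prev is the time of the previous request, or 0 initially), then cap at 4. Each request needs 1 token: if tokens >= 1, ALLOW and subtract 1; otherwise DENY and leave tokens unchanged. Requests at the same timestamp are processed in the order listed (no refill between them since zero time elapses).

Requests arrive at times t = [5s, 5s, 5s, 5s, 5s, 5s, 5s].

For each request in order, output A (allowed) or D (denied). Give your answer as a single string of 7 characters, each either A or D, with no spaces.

Answer: AAAADDD

Derivation:
Simulating step by step:
  req#1 t=5s: ALLOW
  req#2 t=5s: ALLOW
  req#3 t=5s: ALLOW
  req#4 t=5s: ALLOW
  req#5 t=5s: DENY
  req#6 t=5s: DENY
  req#7 t=5s: DENY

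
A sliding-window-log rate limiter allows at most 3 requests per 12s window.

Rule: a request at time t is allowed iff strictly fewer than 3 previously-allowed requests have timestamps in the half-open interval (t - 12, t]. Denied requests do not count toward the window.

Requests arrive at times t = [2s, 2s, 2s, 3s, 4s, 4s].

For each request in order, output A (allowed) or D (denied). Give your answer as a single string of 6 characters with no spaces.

Tracking allowed requests in the window:
  req#1 t=2s: ALLOW
  req#2 t=2s: ALLOW
  req#3 t=2s: ALLOW
  req#4 t=3s: DENY
  req#5 t=4s: DENY
  req#6 t=4s: DENY

Answer: AAADDD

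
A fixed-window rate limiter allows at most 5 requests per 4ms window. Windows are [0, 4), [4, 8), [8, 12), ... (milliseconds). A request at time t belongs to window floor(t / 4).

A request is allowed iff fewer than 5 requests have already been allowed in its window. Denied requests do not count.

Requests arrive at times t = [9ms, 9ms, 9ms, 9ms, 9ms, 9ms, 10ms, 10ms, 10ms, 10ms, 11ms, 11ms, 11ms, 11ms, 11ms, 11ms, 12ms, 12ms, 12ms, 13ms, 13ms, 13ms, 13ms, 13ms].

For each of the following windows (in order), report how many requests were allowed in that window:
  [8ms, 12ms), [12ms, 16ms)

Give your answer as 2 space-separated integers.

Answer: 5 5

Derivation:
Processing requests:
  req#1 t=9ms (window 2): ALLOW
  req#2 t=9ms (window 2): ALLOW
  req#3 t=9ms (window 2): ALLOW
  req#4 t=9ms (window 2): ALLOW
  req#5 t=9ms (window 2): ALLOW
  req#6 t=9ms (window 2): DENY
  req#7 t=10ms (window 2): DENY
  req#8 t=10ms (window 2): DENY
  req#9 t=10ms (window 2): DENY
  req#10 t=10ms (window 2): DENY
  req#11 t=11ms (window 2): DENY
  req#12 t=11ms (window 2): DENY
  req#13 t=11ms (window 2): DENY
  req#14 t=11ms (window 2): DENY
  req#15 t=11ms (window 2): DENY
  req#16 t=11ms (window 2): DENY
  req#17 t=12ms (window 3): ALLOW
  req#18 t=12ms (window 3): ALLOW
  req#19 t=12ms (window 3): ALLOW
  req#20 t=13ms (window 3): ALLOW
  req#21 t=13ms (window 3): ALLOW
  req#22 t=13ms (window 3): DENY
  req#23 t=13ms (window 3): DENY
  req#24 t=13ms (window 3): DENY

Allowed counts by window: 5 5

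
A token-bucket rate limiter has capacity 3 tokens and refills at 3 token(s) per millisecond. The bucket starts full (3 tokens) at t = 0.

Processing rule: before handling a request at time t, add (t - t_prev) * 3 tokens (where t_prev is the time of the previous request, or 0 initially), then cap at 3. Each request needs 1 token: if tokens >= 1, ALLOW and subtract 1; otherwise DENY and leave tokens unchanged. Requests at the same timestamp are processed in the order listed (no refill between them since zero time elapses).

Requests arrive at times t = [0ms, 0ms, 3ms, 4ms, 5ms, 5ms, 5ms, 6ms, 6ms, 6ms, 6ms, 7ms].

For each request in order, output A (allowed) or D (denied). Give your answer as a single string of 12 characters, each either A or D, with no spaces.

Answer: AAAAAAAAAADA

Derivation:
Simulating step by step:
  req#1 t=0ms: ALLOW
  req#2 t=0ms: ALLOW
  req#3 t=3ms: ALLOW
  req#4 t=4ms: ALLOW
  req#5 t=5ms: ALLOW
  req#6 t=5ms: ALLOW
  req#7 t=5ms: ALLOW
  req#8 t=6ms: ALLOW
  req#9 t=6ms: ALLOW
  req#10 t=6ms: ALLOW
  req#11 t=6ms: DENY
  req#12 t=7ms: ALLOW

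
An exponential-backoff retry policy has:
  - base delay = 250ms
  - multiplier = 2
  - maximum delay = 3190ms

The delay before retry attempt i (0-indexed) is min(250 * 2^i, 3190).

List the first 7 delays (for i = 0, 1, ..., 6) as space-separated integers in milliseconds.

Computing each delay:
  i=0: min(250*2^0, 3190) = 250
  i=1: min(250*2^1, 3190) = 500
  i=2: min(250*2^2, 3190) = 1000
  i=3: min(250*2^3, 3190) = 2000
  i=4: min(250*2^4, 3190) = 3190
  i=5: min(250*2^5, 3190) = 3190
  i=6: min(250*2^6, 3190) = 3190

Answer: 250 500 1000 2000 3190 3190 3190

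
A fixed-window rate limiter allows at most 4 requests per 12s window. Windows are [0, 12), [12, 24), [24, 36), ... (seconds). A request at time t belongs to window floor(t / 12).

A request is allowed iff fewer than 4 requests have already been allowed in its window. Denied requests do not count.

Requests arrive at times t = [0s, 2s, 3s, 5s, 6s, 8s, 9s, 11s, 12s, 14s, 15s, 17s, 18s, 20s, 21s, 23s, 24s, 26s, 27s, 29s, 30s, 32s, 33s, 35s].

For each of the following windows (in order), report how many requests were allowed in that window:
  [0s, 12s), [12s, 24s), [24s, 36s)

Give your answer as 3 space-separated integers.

Processing requests:
  req#1 t=0s (window 0): ALLOW
  req#2 t=2s (window 0): ALLOW
  req#3 t=3s (window 0): ALLOW
  req#4 t=5s (window 0): ALLOW
  req#5 t=6s (window 0): DENY
  req#6 t=8s (window 0): DENY
  req#7 t=9s (window 0): DENY
  req#8 t=11s (window 0): DENY
  req#9 t=12s (window 1): ALLOW
  req#10 t=14s (window 1): ALLOW
  req#11 t=15s (window 1): ALLOW
  req#12 t=17s (window 1): ALLOW
  req#13 t=18s (window 1): DENY
  req#14 t=20s (window 1): DENY
  req#15 t=21s (window 1): DENY
  req#16 t=23s (window 1): DENY
  req#17 t=24s (window 2): ALLOW
  req#18 t=26s (window 2): ALLOW
  req#19 t=27s (window 2): ALLOW
  req#20 t=29s (window 2): ALLOW
  req#21 t=30s (window 2): DENY
  req#22 t=32s (window 2): DENY
  req#23 t=33s (window 2): DENY
  req#24 t=35s (window 2): DENY

Allowed counts by window: 4 4 4

Answer: 4 4 4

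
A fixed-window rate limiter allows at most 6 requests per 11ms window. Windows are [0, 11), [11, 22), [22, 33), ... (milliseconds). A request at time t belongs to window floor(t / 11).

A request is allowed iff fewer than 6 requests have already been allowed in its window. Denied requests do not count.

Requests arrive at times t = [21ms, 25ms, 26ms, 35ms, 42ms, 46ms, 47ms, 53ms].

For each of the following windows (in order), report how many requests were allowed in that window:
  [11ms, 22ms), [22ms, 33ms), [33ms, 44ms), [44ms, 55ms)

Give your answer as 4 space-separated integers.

Processing requests:
  req#1 t=21ms (window 1): ALLOW
  req#2 t=25ms (window 2): ALLOW
  req#3 t=26ms (window 2): ALLOW
  req#4 t=35ms (window 3): ALLOW
  req#5 t=42ms (window 3): ALLOW
  req#6 t=46ms (window 4): ALLOW
  req#7 t=47ms (window 4): ALLOW
  req#8 t=53ms (window 4): ALLOW

Allowed counts by window: 1 2 2 3

Answer: 1 2 2 3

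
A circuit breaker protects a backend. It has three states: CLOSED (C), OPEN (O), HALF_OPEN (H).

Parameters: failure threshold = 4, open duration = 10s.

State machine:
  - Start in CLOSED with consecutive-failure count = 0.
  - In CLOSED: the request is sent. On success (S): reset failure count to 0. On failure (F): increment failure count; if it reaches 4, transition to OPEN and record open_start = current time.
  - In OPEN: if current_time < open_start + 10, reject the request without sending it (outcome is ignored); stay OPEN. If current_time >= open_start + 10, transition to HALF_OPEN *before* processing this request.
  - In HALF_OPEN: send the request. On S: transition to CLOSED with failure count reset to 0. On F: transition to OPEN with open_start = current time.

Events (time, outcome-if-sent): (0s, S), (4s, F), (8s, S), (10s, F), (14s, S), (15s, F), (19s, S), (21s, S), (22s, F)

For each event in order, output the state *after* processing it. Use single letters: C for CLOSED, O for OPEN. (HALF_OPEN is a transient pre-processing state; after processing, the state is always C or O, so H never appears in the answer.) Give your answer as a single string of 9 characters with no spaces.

Answer: CCCCCCCCC

Derivation:
State after each event:
  event#1 t=0s outcome=S: state=CLOSED
  event#2 t=4s outcome=F: state=CLOSED
  event#3 t=8s outcome=S: state=CLOSED
  event#4 t=10s outcome=F: state=CLOSED
  event#5 t=14s outcome=S: state=CLOSED
  event#6 t=15s outcome=F: state=CLOSED
  event#7 t=19s outcome=S: state=CLOSED
  event#8 t=21s outcome=S: state=CLOSED
  event#9 t=22s outcome=F: state=CLOSED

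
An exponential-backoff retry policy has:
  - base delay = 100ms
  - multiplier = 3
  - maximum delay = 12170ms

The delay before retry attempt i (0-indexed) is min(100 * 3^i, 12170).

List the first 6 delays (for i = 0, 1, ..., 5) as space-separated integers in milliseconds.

Computing each delay:
  i=0: min(100*3^0, 12170) = 100
  i=1: min(100*3^1, 12170) = 300
  i=2: min(100*3^2, 12170) = 900
  i=3: min(100*3^3, 12170) = 2700
  i=4: min(100*3^4, 12170) = 8100
  i=5: min(100*3^5, 12170) = 12170

Answer: 100 300 900 2700 8100 12170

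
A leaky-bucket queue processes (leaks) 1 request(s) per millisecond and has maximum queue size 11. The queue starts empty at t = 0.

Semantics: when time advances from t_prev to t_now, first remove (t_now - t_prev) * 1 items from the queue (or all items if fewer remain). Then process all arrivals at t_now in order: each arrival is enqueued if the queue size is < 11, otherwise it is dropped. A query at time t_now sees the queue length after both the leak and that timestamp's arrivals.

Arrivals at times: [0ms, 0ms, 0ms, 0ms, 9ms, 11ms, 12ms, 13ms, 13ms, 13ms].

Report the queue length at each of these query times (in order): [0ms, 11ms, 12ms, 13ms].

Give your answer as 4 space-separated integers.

Answer: 4 1 1 3

Derivation:
Queue lengths at query times:
  query t=0ms: backlog = 4
  query t=11ms: backlog = 1
  query t=12ms: backlog = 1
  query t=13ms: backlog = 3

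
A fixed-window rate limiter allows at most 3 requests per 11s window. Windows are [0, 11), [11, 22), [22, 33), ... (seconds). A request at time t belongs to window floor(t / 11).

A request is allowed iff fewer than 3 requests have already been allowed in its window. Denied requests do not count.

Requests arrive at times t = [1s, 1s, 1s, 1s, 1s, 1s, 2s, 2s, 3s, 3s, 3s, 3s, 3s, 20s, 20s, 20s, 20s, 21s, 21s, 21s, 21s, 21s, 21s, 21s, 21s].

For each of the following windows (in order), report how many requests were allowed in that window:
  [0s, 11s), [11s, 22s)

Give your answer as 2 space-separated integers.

Processing requests:
  req#1 t=1s (window 0): ALLOW
  req#2 t=1s (window 0): ALLOW
  req#3 t=1s (window 0): ALLOW
  req#4 t=1s (window 0): DENY
  req#5 t=1s (window 0): DENY
  req#6 t=1s (window 0): DENY
  req#7 t=2s (window 0): DENY
  req#8 t=2s (window 0): DENY
  req#9 t=3s (window 0): DENY
  req#10 t=3s (window 0): DENY
  req#11 t=3s (window 0): DENY
  req#12 t=3s (window 0): DENY
  req#13 t=3s (window 0): DENY
  req#14 t=20s (window 1): ALLOW
  req#15 t=20s (window 1): ALLOW
  req#16 t=20s (window 1): ALLOW
  req#17 t=20s (window 1): DENY
  req#18 t=21s (window 1): DENY
  req#19 t=21s (window 1): DENY
  req#20 t=21s (window 1): DENY
  req#21 t=21s (window 1): DENY
  req#22 t=21s (window 1): DENY
  req#23 t=21s (window 1): DENY
  req#24 t=21s (window 1): DENY
  req#25 t=21s (window 1): DENY

Allowed counts by window: 3 3

Answer: 3 3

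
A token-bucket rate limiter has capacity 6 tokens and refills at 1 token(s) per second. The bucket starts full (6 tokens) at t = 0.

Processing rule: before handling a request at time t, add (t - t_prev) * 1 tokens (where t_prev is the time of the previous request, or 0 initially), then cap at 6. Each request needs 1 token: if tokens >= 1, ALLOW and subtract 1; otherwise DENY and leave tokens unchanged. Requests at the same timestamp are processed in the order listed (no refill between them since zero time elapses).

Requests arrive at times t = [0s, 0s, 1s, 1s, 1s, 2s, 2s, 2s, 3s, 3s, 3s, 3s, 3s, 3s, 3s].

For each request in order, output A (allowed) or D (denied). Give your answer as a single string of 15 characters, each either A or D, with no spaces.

Simulating step by step:
  req#1 t=0s: ALLOW
  req#2 t=0s: ALLOW
  req#3 t=1s: ALLOW
  req#4 t=1s: ALLOW
  req#5 t=1s: ALLOW
  req#6 t=2s: ALLOW
  req#7 t=2s: ALLOW
  req#8 t=2s: ALLOW
  req#9 t=3s: ALLOW
  req#10 t=3s: DENY
  req#11 t=3s: DENY
  req#12 t=3s: DENY
  req#13 t=3s: DENY
  req#14 t=3s: DENY
  req#15 t=3s: DENY

Answer: AAAAAAAAADDDDDD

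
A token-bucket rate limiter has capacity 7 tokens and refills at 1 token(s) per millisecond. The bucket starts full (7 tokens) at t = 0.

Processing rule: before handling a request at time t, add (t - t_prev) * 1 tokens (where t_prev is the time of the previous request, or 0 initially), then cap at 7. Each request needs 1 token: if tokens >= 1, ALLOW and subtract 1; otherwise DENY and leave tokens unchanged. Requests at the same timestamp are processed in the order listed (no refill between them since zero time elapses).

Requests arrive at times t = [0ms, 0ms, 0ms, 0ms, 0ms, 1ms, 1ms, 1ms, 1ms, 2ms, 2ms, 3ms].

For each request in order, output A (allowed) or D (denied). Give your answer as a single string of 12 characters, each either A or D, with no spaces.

Answer: AAAAAAAADADA

Derivation:
Simulating step by step:
  req#1 t=0ms: ALLOW
  req#2 t=0ms: ALLOW
  req#3 t=0ms: ALLOW
  req#4 t=0ms: ALLOW
  req#5 t=0ms: ALLOW
  req#6 t=1ms: ALLOW
  req#7 t=1ms: ALLOW
  req#8 t=1ms: ALLOW
  req#9 t=1ms: DENY
  req#10 t=2ms: ALLOW
  req#11 t=2ms: DENY
  req#12 t=3ms: ALLOW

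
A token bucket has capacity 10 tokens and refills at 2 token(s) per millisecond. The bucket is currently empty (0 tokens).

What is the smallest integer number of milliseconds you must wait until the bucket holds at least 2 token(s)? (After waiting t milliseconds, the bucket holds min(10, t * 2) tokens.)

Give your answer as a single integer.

Need t * 2 >= 2, so t >= 2/2.
Smallest integer t = ceil(2/2) = 1.

Answer: 1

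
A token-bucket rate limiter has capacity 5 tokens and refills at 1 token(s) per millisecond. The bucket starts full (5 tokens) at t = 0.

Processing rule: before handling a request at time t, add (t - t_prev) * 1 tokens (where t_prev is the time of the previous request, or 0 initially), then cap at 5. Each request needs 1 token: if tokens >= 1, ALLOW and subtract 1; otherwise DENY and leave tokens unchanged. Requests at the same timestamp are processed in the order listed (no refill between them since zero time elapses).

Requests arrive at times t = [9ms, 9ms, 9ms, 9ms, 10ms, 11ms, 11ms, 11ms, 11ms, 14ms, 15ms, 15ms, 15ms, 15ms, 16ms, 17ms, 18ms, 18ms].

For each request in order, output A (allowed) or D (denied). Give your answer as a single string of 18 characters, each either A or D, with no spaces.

Simulating step by step:
  req#1 t=9ms: ALLOW
  req#2 t=9ms: ALLOW
  req#3 t=9ms: ALLOW
  req#4 t=9ms: ALLOW
  req#5 t=10ms: ALLOW
  req#6 t=11ms: ALLOW
  req#7 t=11ms: ALLOW
  req#8 t=11ms: DENY
  req#9 t=11ms: DENY
  req#10 t=14ms: ALLOW
  req#11 t=15ms: ALLOW
  req#12 t=15ms: ALLOW
  req#13 t=15ms: ALLOW
  req#14 t=15ms: DENY
  req#15 t=16ms: ALLOW
  req#16 t=17ms: ALLOW
  req#17 t=18ms: ALLOW
  req#18 t=18ms: DENY

Answer: AAAAAAADDAAAADAAAD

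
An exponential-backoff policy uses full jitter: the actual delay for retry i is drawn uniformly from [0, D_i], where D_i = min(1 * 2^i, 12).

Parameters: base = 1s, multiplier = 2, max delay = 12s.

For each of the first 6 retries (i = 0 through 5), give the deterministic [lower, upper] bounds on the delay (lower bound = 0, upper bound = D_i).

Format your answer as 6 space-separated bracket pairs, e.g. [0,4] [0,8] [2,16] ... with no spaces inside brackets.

Answer: [0,1] [0,2] [0,4] [0,8] [0,12] [0,12]

Derivation:
Computing bounds per retry:
  i=0: D_i=min(1*2^0,12)=1, bounds=[0,1]
  i=1: D_i=min(1*2^1,12)=2, bounds=[0,2]
  i=2: D_i=min(1*2^2,12)=4, bounds=[0,4]
  i=3: D_i=min(1*2^3,12)=8, bounds=[0,8]
  i=4: D_i=min(1*2^4,12)=12, bounds=[0,12]
  i=5: D_i=min(1*2^5,12)=12, bounds=[0,12]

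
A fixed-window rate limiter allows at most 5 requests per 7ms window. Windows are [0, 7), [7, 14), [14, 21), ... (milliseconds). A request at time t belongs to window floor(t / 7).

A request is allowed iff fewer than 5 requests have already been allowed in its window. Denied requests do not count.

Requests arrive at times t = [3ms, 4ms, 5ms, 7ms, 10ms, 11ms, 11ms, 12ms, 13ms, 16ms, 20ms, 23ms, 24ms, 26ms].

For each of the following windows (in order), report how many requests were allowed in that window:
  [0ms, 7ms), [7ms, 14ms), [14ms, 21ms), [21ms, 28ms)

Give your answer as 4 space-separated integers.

Processing requests:
  req#1 t=3ms (window 0): ALLOW
  req#2 t=4ms (window 0): ALLOW
  req#3 t=5ms (window 0): ALLOW
  req#4 t=7ms (window 1): ALLOW
  req#5 t=10ms (window 1): ALLOW
  req#6 t=11ms (window 1): ALLOW
  req#7 t=11ms (window 1): ALLOW
  req#8 t=12ms (window 1): ALLOW
  req#9 t=13ms (window 1): DENY
  req#10 t=16ms (window 2): ALLOW
  req#11 t=20ms (window 2): ALLOW
  req#12 t=23ms (window 3): ALLOW
  req#13 t=24ms (window 3): ALLOW
  req#14 t=26ms (window 3): ALLOW

Allowed counts by window: 3 5 2 3

Answer: 3 5 2 3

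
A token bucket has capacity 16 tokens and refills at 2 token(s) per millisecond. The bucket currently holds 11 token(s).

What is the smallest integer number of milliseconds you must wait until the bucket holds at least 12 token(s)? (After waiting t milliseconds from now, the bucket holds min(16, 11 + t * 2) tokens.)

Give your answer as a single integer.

Need 11 + t * 2 >= 12, so t >= 1/2.
Smallest integer t = ceil(1/2) = 1.

Answer: 1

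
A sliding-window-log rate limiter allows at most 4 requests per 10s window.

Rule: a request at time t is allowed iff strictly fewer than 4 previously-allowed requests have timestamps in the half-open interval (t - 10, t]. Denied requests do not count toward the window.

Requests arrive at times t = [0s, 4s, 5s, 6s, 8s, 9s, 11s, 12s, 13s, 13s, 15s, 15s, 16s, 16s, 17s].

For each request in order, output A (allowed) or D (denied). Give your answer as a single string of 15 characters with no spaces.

Answer: AAAADDADDDAAADD

Derivation:
Tracking allowed requests in the window:
  req#1 t=0s: ALLOW
  req#2 t=4s: ALLOW
  req#3 t=5s: ALLOW
  req#4 t=6s: ALLOW
  req#5 t=8s: DENY
  req#6 t=9s: DENY
  req#7 t=11s: ALLOW
  req#8 t=12s: DENY
  req#9 t=13s: DENY
  req#10 t=13s: DENY
  req#11 t=15s: ALLOW
  req#12 t=15s: ALLOW
  req#13 t=16s: ALLOW
  req#14 t=16s: DENY
  req#15 t=17s: DENY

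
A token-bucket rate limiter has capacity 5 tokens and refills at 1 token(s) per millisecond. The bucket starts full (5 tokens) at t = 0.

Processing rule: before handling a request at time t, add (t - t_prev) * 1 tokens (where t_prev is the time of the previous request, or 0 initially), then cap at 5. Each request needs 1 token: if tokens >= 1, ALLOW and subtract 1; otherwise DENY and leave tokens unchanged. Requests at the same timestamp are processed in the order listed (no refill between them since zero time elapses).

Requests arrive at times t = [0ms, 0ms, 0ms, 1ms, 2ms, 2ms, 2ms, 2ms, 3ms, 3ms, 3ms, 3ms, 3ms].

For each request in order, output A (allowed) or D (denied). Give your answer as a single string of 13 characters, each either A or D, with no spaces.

Answer: AAAAAAADADDDD

Derivation:
Simulating step by step:
  req#1 t=0ms: ALLOW
  req#2 t=0ms: ALLOW
  req#3 t=0ms: ALLOW
  req#4 t=1ms: ALLOW
  req#5 t=2ms: ALLOW
  req#6 t=2ms: ALLOW
  req#7 t=2ms: ALLOW
  req#8 t=2ms: DENY
  req#9 t=3ms: ALLOW
  req#10 t=3ms: DENY
  req#11 t=3ms: DENY
  req#12 t=3ms: DENY
  req#13 t=3ms: DENY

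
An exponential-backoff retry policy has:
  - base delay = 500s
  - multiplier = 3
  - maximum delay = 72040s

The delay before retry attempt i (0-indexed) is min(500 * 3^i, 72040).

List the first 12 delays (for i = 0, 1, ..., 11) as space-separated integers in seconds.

Answer: 500 1500 4500 13500 40500 72040 72040 72040 72040 72040 72040 72040

Derivation:
Computing each delay:
  i=0: min(500*3^0, 72040) = 500
  i=1: min(500*3^1, 72040) = 1500
  i=2: min(500*3^2, 72040) = 4500
  i=3: min(500*3^3, 72040) = 13500
  i=4: min(500*3^4, 72040) = 40500
  i=5: min(500*3^5, 72040) = 72040
  i=6: min(500*3^6, 72040) = 72040
  i=7: min(500*3^7, 72040) = 72040
  i=8: min(500*3^8, 72040) = 72040
  i=9: min(500*3^9, 72040) = 72040
  i=10: min(500*3^10, 72040) = 72040
  i=11: min(500*3^11, 72040) = 72040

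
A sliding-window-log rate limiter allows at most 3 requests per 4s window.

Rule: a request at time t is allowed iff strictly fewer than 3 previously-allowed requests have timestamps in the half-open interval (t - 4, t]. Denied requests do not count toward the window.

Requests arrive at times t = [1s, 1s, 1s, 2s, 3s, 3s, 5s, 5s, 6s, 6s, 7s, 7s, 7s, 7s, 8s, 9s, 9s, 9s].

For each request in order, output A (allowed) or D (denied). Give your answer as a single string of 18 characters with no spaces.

Tracking allowed requests in the window:
  req#1 t=1s: ALLOW
  req#2 t=1s: ALLOW
  req#3 t=1s: ALLOW
  req#4 t=2s: DENY
  req#5 t=3s: DENY
  req#6 t=3s: DENY
  req#7 t=5s: ALLOW
  req#8 t=5s: ALLOW
  req#9 t=6s: ALLOW
  req#10 t=6s: DENY
  req#11 t=7s: DENY
  req#12 t=7s: DENY
  req#13 t=7s: DENY
  req#14 t=7s: DENY
  req#15 t=8s: DENY
  req#16 t=9s: ALLOW
  req#17 t=9s: ALLOW
  req#18 t=9s: DENY

Answer: AAADDDAAADDDDDDAAD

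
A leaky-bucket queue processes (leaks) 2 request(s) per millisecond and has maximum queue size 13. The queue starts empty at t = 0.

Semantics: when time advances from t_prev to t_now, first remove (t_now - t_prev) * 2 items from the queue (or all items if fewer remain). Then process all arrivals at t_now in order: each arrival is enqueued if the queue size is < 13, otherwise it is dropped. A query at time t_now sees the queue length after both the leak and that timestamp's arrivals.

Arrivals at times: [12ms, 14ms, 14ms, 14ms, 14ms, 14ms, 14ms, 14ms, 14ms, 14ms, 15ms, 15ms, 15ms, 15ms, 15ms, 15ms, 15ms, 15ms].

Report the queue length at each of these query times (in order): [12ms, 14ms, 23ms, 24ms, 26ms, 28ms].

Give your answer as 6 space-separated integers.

Answer: 1 9 0 0 0 0

Derivation:
Queue lengths at query times:
  query t=12ms: backlog = 1
  query t=14ms: backlog = 9
  query t=23ms: backlog = 0
  query t=24ms: backlog = 0
  query t=26ms: backlog = 0
  query t=28ms: backlog = 0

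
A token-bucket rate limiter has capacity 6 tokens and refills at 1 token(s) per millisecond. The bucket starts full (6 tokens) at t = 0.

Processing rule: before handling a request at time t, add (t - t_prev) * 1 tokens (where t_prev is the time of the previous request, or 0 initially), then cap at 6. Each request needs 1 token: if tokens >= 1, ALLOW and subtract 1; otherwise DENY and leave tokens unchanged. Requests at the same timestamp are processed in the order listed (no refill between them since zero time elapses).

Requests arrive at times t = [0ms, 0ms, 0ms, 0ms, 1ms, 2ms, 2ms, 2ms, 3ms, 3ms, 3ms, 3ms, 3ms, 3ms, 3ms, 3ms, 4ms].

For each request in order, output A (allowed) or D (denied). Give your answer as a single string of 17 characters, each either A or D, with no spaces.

Answer: AAAAAAAAADDDDDDDA

Derivation:
Simulating step by step:
  req#1 t=0ms: ALLOW
  req#2 t=0ms: ALLOW
  req#3 t=0ms: ALLOW
  req#4 t=0ms: ALLOW
  req#5 t=1ms: ALLOW
  req#6 t=2ms: ALLOW
  req#7 t=2ms: ALLOW
  req#8 t=2ms: ALLOW
  req#9 t=3ms: ALLOW
  req#10 t=3ms: DENY
  req#11 t=3ms: DENY
  req#12 t=3ms: DENY
  req#13 t=3ms: DENY
  req#14 t=3ms: DENY
  req#15 t=3ms: DENY
  req#16 t=3ms: DENY
  req#17 t=4ms: ALLOW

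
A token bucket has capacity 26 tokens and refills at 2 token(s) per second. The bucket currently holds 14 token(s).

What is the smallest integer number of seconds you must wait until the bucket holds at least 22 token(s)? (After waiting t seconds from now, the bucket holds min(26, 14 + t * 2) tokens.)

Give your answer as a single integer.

Answer: 4

Derivation:
Need 14 + t * 2 >= 22, so t >= 8/2.
Smallest integer t = ceil(8/2) = 4.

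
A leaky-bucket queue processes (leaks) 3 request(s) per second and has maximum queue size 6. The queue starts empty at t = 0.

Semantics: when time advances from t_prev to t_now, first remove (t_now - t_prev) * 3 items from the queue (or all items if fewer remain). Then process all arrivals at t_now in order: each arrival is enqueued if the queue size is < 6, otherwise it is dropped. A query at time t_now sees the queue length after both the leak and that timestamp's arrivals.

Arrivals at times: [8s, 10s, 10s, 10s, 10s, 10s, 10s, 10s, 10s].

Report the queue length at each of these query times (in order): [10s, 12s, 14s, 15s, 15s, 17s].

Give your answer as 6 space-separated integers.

Answer: 6 0 0 0 0 0

Derivation:
Queue lengths at query times:
  query t=10s: backlog = 6
  query t=12s: backlog = 0
  query t=14s: backlog = 0
  query t=15s: backlog = 0
  query t=15s: backlog = 0
  query t=17s: backlog = 0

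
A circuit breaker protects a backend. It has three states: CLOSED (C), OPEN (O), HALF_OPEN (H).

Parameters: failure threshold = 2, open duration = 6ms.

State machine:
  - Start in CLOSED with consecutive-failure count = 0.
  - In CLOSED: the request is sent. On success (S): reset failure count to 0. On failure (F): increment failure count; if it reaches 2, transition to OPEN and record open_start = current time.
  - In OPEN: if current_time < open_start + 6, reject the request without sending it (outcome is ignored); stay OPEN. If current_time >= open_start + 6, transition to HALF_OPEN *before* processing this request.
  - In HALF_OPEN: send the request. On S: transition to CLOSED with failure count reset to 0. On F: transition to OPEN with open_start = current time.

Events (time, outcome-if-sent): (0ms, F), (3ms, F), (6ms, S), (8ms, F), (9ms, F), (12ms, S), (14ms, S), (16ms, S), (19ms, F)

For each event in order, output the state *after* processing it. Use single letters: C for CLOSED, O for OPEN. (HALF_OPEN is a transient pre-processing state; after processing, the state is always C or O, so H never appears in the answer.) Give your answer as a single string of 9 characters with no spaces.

Answer: COOOOOOCC

Derivation:
State after each event:
  event#1 t=0ms outcome=F: state=CLOSED
  event#2 t=3ms outcome=F: state=OPEN
  event#3 t=6ms outcome=S: state=OPEN
  event#4 t=8ms outcome=F: state=OPEN
  event#5 t=9ms outcome=F: state=OPEN
  event#6 t=12ms outcome=S: state=OPEN
  event#7 t=14ms outcome=S: state=OPEN
  event#8 t=16ms outcome=S: state=CLOSED
  event#9 t=19ms outcome=F: state=CLOSED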